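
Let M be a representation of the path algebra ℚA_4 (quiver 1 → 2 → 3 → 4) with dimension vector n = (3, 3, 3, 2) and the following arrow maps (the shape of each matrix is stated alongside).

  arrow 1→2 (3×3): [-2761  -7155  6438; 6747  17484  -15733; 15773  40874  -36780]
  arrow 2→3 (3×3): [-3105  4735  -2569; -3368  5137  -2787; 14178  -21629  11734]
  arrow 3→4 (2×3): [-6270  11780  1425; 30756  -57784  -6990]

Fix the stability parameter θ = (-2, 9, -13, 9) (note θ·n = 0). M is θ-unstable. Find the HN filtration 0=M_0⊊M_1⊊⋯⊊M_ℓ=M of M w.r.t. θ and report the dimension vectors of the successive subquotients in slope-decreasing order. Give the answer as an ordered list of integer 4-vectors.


Barcode: M ≅ I[1,3]^2, I[1,4], I[4,4]. HN layers by μ_θ (2 steps, strictly decreasing):
  μ^(1)=9; μ^(2)=-2

((0, 0, 0, 2); (3, 3, 3, 0))


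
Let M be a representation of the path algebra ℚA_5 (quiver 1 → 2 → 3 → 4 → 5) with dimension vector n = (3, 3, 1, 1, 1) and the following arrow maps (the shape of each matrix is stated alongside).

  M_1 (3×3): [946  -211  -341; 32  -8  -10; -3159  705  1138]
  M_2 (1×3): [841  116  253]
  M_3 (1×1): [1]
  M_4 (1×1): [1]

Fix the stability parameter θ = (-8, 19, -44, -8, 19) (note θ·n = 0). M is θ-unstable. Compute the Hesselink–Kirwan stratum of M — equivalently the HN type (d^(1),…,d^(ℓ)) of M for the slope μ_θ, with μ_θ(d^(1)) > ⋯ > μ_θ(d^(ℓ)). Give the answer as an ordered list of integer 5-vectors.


Barcode: M ≅ I[1,2]^2, I[1,5]. HN layers by μ_θ (3 steps, strictly decreasing):
  μ^(1)=19; μ^(2)=-8; μ^(3)=-11

((0, 2, 0, 0, 1); (2, 0, 0, 1, 0); (1, 1, 1, 0, 0))


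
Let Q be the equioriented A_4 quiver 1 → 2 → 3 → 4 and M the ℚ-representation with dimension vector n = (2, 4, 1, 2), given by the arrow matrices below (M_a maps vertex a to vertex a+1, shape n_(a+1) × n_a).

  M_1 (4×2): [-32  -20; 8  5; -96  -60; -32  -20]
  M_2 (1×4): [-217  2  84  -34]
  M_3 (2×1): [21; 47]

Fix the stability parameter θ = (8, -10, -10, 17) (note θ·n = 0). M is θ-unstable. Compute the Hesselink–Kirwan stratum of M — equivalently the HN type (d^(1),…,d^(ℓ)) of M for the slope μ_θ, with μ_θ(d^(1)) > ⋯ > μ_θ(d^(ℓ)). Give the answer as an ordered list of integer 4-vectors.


Via rank(M_{q-1}∘⋯∘M_p): M ≅ I[1,1], I[1,4], I[2,2]^3, I[4,4].
μ_θ-semistable layers: μ^(1)=17; μ^(2)=8; μ^(3)=-4; μ^(4)=-10

((0, 0, 0, 2); (1, 0, 0, 0); (1, 1, 1, 0); (0, 3, 0, 0))


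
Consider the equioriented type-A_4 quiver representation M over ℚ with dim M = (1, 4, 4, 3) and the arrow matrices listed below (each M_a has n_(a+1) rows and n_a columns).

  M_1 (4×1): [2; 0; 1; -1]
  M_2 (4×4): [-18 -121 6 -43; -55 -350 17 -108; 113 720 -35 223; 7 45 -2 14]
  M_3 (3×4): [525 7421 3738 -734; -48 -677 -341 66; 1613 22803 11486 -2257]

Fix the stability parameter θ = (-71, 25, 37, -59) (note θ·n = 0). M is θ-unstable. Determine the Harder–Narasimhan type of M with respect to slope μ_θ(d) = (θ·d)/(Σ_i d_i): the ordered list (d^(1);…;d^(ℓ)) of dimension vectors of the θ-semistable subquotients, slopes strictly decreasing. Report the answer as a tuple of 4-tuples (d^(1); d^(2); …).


Via rank(M_{q-1}∘⋯∘M_p): M ≅ I[1,4], I[2,3], I[2,4]^2.
μ_θ-semistable layers: μ^(1)=37; μ^(2)=25; μ^(3)=1; μ^(4)=-71

((0, 0, 1, 0); (0, 1, 0, 0); (0, 3, 3, 3); (1, 0, 0, 0))


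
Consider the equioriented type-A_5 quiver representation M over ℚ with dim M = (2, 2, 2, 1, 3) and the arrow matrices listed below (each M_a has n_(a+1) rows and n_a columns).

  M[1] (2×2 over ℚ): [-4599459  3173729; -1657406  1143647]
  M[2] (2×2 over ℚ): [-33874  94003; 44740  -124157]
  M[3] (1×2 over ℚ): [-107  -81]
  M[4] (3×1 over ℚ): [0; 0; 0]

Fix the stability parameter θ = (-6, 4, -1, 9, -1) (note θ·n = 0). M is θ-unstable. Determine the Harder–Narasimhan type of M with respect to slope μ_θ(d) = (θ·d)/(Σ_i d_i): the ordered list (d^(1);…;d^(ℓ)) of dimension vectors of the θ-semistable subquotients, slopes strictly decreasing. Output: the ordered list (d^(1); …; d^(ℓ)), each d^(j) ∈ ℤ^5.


Interval decomposition of M: I[1,3], I[1,4], I[5,5]^3.
HN type (ℓ=4): μ^(1)=9; μ^(2)=3/2; μ^(3)=-1; μ^(4)=-6

((0, 0, 0, 1, 0); (0, 2, 2, 0, 0); (0, 0, 0, 0, 3); (2, 0, 0, 0, 0))


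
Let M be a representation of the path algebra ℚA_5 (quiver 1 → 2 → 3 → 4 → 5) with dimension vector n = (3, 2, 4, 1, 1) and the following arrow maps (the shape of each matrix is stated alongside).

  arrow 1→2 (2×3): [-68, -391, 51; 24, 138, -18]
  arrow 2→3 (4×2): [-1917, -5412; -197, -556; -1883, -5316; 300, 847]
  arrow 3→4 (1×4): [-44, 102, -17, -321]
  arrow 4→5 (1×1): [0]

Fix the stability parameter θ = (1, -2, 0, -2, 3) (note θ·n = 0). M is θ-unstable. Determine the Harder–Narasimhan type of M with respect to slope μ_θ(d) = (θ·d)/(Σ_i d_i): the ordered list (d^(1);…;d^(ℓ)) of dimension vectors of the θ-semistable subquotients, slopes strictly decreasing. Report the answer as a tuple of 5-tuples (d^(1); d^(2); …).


Via rank(M_{q-1}∘⋯∘M_p): M ≅ I[1,1]^2, I[1,4], I[2,3], I[3,3]^2, I[5,5].
μ_θ-semistable layers: μ^(1)=3; μ^(2)=1; μ^(3)=0; μ^(4)=-3/4; μ^(5)=-2

((0, 0, 0, 0, 1); (2, 0, 0, 0, 0); (0, 0, 3, 0, 0); (1, 1, 1, 1, 0); (0, 1, 0, 0, 0))


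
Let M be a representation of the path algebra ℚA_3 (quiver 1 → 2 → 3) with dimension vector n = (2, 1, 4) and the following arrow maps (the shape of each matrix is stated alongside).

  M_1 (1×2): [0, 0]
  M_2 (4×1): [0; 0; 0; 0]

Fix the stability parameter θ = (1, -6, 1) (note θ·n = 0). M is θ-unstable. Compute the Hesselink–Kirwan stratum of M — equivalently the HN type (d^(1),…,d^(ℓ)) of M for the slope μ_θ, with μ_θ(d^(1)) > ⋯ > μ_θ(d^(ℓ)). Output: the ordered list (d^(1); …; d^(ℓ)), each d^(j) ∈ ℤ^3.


Barcode: M ≅ I[1,1]^2, I[2,2], I[3,3]^4. HN layers by μ_θ (2 steps, strictly decreasing):
  μ^(1)=1; μ^(2)=-6

((2, 0, 4); (0, 1, 0))


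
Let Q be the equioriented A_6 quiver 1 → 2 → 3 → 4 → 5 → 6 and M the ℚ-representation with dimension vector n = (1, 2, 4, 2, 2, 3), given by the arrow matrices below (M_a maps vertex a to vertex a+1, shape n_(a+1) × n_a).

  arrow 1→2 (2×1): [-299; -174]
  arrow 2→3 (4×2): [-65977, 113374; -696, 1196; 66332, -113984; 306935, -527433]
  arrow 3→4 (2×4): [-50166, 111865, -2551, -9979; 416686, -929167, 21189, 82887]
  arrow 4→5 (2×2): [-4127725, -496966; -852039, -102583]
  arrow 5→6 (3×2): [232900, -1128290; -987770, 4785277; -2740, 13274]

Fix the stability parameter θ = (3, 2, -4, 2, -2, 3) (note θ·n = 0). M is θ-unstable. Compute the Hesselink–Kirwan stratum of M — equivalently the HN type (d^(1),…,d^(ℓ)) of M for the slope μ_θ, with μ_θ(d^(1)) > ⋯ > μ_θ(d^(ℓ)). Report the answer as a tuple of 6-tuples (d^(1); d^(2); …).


Interval decomposition of M: I[1,6], I[2,5], I[3,3]^2, I[6,6]^2.
HN type (ℓ=5): μ^(1)=3; μ^(2)=1/5; μ^(3)=0; μ^(4)=-1; μ^(5)=-4

((0, 0, 0, 0, 0, 3); (1, 1, 1, 1, 1, 0); (0, 0, 0, 1, 1, 0); (0, 1, 1, 0, 0, 0); (0, 0, 2, 0, 0, 0))


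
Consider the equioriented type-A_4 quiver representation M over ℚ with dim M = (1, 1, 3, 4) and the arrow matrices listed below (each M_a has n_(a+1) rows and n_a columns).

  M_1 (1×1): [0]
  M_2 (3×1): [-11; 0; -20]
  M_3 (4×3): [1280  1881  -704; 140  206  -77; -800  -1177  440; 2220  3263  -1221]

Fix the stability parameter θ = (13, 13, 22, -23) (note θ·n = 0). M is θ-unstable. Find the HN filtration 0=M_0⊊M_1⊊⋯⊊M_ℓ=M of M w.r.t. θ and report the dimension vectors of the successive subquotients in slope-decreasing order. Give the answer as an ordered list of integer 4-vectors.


Interval decomposition of M: I[1,1], I[2,3], I[3,4]^2, I[4,4]^2.
HN type (ℓ=4): μ^(1)=22; μ^(2)=13; μ^(3)=-1/2; μ^(4)=-23

((0, 0, 1, 0); (1, 1, 0, 0); (0, 0, 2, 2); (0, 0, 0, 2))


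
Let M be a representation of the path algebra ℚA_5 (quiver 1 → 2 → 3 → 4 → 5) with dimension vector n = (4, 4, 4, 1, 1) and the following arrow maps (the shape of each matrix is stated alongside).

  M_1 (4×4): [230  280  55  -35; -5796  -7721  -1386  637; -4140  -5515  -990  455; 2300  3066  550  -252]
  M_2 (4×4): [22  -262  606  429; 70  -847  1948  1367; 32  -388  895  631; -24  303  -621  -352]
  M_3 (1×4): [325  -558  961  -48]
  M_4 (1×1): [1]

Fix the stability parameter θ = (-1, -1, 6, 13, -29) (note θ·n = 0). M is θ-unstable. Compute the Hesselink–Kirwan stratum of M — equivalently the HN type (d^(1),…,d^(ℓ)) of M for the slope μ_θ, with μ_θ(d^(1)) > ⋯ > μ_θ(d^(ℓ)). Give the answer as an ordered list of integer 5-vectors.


Barcode: M ≅ I[1,1]^2, I[1,3], I[1,5], I[2,3]^2. HN layers by μ_θ (3 steps, strictly decreasing):
  μ^(1)=6; μ^(2)=-1; μ^(3)=-12/5

((0, 0, 3, 0, 0); (3, 3, 0, 0, 0); (1, 1, 1, 1, 1))


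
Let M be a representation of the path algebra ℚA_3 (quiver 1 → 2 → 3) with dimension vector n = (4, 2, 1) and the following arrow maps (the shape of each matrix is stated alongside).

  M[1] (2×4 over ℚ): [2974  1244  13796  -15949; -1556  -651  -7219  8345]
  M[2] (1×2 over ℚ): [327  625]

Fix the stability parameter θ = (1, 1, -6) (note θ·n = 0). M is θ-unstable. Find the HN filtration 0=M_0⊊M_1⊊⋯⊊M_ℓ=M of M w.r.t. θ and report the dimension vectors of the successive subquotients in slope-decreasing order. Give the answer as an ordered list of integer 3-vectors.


Interval decomposition of M: I[1,1]^2, I[1,2], I[1,3].
HN type (ℓ=2): μ^(1)=1; μ^(2)=-4/3

((3, 1, 0); (1, 1, 1))


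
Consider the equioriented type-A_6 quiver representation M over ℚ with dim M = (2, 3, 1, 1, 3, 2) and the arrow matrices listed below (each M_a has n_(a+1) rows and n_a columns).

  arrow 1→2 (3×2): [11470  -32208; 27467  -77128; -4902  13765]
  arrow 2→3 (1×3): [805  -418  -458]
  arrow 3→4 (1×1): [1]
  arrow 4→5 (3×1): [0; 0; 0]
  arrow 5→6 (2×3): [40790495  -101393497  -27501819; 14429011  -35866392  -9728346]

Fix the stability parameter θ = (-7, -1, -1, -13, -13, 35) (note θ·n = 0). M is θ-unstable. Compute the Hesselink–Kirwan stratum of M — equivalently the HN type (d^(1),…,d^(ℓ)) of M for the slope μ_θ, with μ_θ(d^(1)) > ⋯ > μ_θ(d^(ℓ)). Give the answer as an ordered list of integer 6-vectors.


Via rank(M_{q-1}∘⋯∘M_p): M ≅ I[1,2], I[1,4], I[2,2], I[5,5], I[5,6]^2.
μ_θ-semistable layers: μ^(1)=35; μ^(2)=-1; μ^(3)=-5; μ^(4)=-7; μ^(5)=-13

((0, 0, 0, 0, 0, 2); (0, 2, 0, 0, 0, 0); (0, 1, 1, 1, 0, 0); (2, 0, 0, 0, 0, 0); (0, 0, 0, 0, 3, 0))


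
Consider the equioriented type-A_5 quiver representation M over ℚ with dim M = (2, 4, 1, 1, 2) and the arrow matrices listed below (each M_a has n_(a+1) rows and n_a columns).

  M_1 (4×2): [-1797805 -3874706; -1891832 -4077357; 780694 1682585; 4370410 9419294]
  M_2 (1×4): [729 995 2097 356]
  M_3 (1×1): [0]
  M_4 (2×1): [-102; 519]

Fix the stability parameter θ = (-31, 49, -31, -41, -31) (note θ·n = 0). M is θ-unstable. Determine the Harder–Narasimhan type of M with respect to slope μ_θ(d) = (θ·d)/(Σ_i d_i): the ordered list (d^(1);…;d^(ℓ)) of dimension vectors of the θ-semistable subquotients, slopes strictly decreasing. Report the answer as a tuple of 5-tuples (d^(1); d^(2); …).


Via rank(M_{q-1}∘⋯∘M_p): M ≅ I[1,2], I[1,3], I[2,2]^2, I[4,5], I[5,5].
μ_θ-semistable layers: μ^(1)=49; μ^(2)=9; μ^(3)=-31; μ^(4)=-41

((0, 3, 0, 0, 0); (0, 1, 1, 0, 0); (2, 0, 0, 0, 2); (0, 0, 0, 1, 0))


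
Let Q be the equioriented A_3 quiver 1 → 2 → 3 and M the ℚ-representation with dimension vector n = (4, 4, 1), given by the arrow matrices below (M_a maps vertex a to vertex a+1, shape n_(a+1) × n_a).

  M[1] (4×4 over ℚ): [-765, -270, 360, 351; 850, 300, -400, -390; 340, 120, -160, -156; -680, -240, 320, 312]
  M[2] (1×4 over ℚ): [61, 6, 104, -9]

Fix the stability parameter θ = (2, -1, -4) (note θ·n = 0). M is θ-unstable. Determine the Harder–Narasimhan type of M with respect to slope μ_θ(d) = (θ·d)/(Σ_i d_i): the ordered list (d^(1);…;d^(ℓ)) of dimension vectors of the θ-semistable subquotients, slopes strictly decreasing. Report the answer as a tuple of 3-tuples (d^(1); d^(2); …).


Via rank(M_{q-1}∘⋯∘M_p): M ≅ I[1,1]^3, I[1,3], I[2,2]^3.
μ_θ-semistable layers: μ^(1)=2; μ^(2)=-1

((3, 0, 0); (1, 4, 1))


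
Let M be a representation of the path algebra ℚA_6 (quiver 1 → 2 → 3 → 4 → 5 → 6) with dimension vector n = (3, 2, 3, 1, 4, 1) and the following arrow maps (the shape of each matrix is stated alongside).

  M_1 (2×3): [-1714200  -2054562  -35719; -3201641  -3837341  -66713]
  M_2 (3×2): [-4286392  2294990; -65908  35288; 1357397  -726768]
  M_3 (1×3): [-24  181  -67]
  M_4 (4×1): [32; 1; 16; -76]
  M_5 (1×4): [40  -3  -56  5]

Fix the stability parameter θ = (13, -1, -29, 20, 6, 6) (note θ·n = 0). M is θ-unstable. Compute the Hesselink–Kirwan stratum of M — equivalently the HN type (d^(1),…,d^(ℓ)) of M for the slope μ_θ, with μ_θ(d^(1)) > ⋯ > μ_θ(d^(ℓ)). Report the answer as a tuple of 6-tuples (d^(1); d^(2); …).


Barcode: M ≅ I[1,1], I[1,3], I[1,6], I[3,3], I[5,5]^3. HN layers by μ_θ (5 steps, strictly decreasing):
  μ^(1)=13; μ^(2)=32/3; μ^(3)=6; μ^(4)=-17/3; μ^(5)=-29

((1, 0, 0, 0, 0, 0); (0, 0, 0, 1, 1, 1); (0, 0, 0, 0, 3, 0); (2, 2, 2, 0, 0, 0); (0, 0, 1, 0, 0, 0))


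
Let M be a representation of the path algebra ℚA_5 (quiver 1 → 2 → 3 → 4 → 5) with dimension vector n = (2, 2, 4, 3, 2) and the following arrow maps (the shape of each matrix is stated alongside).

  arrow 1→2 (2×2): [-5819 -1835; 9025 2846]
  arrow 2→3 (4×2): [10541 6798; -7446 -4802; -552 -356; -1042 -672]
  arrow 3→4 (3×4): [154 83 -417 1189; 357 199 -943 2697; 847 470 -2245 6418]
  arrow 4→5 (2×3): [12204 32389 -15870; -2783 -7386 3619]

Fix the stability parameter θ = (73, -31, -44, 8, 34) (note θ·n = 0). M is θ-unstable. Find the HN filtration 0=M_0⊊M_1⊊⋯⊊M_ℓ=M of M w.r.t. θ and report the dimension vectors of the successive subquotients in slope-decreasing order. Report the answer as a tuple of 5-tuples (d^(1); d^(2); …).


Via rank(M_{q-1}∘⋯∘M_p): M ≅ I[1,4], I[1,5], I[3,3], I[3,5].
μ_θ-semistable layers: μ^(1)=34; μ^(2)=8; μ^(3)=-2/3; μ^(4)=-44

((0, 0, 0, 0, 2); (0, 0, 0, 3, 0); (2, 2, 2, 0, 0); (0, 0, 2, 0, 0))


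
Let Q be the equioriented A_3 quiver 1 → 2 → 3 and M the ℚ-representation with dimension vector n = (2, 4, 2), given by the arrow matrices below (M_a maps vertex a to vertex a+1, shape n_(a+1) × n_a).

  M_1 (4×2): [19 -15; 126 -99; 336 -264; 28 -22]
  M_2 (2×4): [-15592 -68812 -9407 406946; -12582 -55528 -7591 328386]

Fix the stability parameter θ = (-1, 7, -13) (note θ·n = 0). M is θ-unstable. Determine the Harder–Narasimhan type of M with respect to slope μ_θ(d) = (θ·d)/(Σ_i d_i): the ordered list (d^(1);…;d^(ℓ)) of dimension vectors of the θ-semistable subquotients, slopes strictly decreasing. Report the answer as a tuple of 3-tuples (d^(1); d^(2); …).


Via rank(M_{q-1}∘⋯∘M_p): M ≅ I[1,2], I[1,3], I[2,2], I[2,3].
μ_θ-semistable layers: μ^(1)=7; μ^(2)=-1; μ^(3)=-7/3; μ^(4)=-3

((0, 2, 0); (1, 0, 0); (1, 1, 1); (0, 1, 1))


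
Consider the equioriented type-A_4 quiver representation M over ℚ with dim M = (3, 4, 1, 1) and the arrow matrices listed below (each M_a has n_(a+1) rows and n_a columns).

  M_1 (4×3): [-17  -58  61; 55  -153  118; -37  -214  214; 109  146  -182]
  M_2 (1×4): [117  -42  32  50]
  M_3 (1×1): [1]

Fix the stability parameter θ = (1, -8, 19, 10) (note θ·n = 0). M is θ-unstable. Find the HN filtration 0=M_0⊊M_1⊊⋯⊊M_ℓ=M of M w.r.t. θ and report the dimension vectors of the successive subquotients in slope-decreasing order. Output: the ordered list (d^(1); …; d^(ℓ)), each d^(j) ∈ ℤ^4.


Interval decomposition of M: I[1,2]^2, I[1,4], I[2,2].
HN type (ℓ=3): μ^(1)=29/2; μ^(2)=-7/2; μ^(3)=-8

((0, 0, 1, 1); (3, 3, 0, 0); (0, 1, 0, 0))


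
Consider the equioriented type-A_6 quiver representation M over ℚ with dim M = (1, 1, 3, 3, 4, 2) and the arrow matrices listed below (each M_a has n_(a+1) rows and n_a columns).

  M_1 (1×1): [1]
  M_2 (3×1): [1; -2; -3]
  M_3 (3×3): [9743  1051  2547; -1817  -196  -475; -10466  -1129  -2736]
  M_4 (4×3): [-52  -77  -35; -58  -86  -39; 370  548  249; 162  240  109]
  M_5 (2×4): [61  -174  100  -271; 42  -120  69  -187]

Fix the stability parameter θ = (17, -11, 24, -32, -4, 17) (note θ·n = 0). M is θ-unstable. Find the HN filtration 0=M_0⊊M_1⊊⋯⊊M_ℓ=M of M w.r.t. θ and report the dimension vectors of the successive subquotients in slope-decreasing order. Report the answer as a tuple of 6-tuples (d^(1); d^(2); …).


Interval decomposition of M: I[1,3], I[3,5], I[3,6], I[4,4], I[5,5], I[5,6].
HN type (ℓ=5): μ^(1)=24; μ^(2)=17; μ^(3)=3; μ^(4)=-4; μ^(5)=-32

((0, 0, 1, 0, 0, 0); (0, 0, 0, 0, 0, 2); (1, 1, 0, 0, 0, 0); (0, 0, 2, 2, 4, 0); (0, 0, 0, 1, 0, 0))


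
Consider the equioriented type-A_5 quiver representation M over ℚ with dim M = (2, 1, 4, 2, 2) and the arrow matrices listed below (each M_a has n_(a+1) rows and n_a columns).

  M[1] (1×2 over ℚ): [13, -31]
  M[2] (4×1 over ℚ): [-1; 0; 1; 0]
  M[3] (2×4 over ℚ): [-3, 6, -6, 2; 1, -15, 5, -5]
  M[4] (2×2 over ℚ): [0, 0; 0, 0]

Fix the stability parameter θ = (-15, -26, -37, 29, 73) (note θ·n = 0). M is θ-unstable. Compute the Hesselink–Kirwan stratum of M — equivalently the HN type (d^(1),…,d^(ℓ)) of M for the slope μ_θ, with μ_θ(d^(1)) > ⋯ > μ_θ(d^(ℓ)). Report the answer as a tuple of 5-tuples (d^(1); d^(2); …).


Interval decomposition of M: I[1,1], I[1,4], I[3,3]^2, I[3,4], I[5,5]^2.
HN type (ℓ=5): μ^(1)=73; μ^(2)=29; μ^(3)=-15; μ^(4)=-26; μ^(5)=-37

((0, 0, 0, 0, 2); (0, 0, 0, 2, 0); (1, 0, 0, 0, 0); (1, 1, 1, 0, 0); (0, 0, 3, 0, 0))


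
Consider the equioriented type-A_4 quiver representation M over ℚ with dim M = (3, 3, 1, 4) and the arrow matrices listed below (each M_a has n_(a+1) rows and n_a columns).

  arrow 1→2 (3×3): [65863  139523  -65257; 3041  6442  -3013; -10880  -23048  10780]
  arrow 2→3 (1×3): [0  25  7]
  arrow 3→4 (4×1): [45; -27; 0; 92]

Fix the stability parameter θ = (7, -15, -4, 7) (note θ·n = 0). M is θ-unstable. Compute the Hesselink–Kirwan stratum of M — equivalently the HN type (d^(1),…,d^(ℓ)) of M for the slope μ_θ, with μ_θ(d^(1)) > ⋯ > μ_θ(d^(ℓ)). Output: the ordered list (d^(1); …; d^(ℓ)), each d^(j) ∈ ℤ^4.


Interval decomposition of M: I[1,2]^2, I[1,4], I[4,4]^3.
HN type (ℓ=2): μ^(1)=7; μ^(2)=-4

((0, 0, 0, 4); (3, 3, 1, 0))


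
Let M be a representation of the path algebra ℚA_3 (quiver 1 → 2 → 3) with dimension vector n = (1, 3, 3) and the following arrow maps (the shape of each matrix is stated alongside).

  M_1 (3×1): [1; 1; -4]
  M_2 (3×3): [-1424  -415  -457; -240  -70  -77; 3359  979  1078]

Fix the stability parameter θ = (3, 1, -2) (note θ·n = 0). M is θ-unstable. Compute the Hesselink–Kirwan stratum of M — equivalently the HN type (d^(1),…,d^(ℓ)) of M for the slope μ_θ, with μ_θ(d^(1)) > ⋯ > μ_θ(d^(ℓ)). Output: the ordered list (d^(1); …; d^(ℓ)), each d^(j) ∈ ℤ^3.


Via rank(M_{q-1}∘⋯∘M_p): M ≅ I[1,3], I[2,3]^2.
μ_θ-semistable layers: μ^(1)=2/3; μ^(2)=-1/2

((1, 1, 1); (0, 2, 2))


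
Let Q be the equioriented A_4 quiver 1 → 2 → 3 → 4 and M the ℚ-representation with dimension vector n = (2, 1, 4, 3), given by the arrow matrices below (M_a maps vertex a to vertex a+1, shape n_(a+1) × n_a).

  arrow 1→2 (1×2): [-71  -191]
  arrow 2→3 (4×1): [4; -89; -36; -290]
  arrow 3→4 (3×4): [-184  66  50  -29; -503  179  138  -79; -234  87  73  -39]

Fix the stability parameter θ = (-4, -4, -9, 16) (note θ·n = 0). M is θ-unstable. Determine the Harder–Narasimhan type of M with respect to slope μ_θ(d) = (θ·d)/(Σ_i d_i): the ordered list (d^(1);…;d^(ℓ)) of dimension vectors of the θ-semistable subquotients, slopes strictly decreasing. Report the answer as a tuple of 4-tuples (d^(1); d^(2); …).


Barcode: M ≅ I[1,1], I[1,4], I[3,3], I[3,4]^2. HN layers by μ_θ (4 steps, strictly decreasing):
  μ^(1)=16; μ^(2)=-4; μ^(3)=-17/3; μ^(4)=-9

((0, 0, 0, 3); (1, 0, 0, 0); (1, 1, 1, 0); (0, 0, 3, 0))


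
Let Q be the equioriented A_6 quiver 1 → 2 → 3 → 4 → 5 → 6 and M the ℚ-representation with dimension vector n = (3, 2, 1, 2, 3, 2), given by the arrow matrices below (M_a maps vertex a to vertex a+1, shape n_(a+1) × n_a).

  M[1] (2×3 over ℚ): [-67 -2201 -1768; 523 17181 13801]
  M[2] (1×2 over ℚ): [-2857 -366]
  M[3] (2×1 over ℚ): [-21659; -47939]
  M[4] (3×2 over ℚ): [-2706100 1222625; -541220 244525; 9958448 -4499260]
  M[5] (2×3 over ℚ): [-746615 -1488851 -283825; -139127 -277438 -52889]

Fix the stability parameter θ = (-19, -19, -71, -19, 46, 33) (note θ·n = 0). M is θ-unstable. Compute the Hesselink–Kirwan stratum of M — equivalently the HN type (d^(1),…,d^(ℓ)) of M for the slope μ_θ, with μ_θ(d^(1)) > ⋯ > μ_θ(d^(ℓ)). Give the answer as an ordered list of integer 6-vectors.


Interval decomposition of M: I[1,1], I[1,2], I[1,6], I[4,4], I[5,5], I[5,6].
HN type (ℓ=4): μ^(1)=46; μ^(2)=79/2; μ^(3)=-19; μ^(4)=-109/3

((0, 0, 0, 0, 1, 0); (0, 0, 0, 0, 2, 2); (2, 1, 0, 2, 0, 0); (1, 1, 1, 0, 0, 0))


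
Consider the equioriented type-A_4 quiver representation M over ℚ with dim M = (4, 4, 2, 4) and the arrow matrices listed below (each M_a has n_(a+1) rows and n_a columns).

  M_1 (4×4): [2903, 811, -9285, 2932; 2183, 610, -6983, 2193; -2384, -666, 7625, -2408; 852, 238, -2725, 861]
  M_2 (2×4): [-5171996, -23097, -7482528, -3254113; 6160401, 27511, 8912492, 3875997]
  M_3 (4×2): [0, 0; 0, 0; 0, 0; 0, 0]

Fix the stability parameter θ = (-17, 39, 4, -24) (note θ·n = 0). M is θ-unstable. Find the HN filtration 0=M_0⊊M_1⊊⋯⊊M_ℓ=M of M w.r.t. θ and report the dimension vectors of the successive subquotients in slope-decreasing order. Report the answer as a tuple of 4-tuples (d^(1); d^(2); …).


Via rank(M_{q-1}∘⋯∘M_p): M ≅ I[1,2]^2, I[1,3]^2, I[4,4]^4.
μ_θ-semistable layers: μ^(1)=39; μ^(2)=43/2; μ^(3)=-17; μ^(4)=-24

((0, 2, 0, 0); (0, 2, 2, 0); (4, 0, 0, 0); (0, 0, 0, 4))


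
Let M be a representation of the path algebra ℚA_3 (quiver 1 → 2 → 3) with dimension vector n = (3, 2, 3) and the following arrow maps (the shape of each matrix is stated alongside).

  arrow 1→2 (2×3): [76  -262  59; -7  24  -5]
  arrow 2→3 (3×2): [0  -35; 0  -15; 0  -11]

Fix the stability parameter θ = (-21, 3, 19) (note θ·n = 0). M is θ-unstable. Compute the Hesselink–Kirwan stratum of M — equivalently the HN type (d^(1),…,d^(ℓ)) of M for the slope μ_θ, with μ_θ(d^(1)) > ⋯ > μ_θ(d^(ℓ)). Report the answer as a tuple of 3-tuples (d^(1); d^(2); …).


Via rank(M_{q-1}∘⋯∘M_p): M ≅ I[1,1], I[1,2], I[1,3], I[3,3]^2.
μ_θ-semistable layers: μ^(1)=19; μ^(2)=3; μ^(3)=-21

((0, 0, 3); (0, 2, 0); (3, 0, 0))


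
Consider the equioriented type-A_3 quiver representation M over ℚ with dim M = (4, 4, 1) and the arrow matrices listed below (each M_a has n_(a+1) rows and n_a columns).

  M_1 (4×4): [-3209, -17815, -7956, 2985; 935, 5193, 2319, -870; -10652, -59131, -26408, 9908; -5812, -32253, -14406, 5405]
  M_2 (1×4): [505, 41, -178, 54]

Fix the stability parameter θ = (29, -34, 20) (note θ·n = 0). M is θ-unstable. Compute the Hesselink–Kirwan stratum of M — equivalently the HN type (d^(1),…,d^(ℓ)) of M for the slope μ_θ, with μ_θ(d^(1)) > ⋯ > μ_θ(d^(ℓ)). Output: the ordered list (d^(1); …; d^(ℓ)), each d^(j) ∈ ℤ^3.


Via rank(M_{q-1}∘⋯∘M_p): M ≅ I[1,2]^3, I[1,3].
μ_θ-semistable layers: μ^(1)=20; μ^(2)=-5/2

((0, 0, 1); (4, 4, 0))


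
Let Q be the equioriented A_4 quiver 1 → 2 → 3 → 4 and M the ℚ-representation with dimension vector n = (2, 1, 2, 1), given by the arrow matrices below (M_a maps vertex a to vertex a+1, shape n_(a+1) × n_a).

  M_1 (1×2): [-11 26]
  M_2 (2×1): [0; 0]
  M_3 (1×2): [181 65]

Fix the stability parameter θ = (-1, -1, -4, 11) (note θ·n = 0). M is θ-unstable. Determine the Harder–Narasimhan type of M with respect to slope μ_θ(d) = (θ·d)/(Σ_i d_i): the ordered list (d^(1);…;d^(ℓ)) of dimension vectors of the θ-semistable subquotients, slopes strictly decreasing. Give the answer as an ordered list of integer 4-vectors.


Interval decomposition of M: I[1,1], I[1,2], I[3,3], I[3,4].
HN type (ℓ=3): μ^(1)=11; μ^(2)=-1; μ^(3)=-4

((0, 0, 0, 1); (2, 1, 0, 0); (0, 0, 2, 0))


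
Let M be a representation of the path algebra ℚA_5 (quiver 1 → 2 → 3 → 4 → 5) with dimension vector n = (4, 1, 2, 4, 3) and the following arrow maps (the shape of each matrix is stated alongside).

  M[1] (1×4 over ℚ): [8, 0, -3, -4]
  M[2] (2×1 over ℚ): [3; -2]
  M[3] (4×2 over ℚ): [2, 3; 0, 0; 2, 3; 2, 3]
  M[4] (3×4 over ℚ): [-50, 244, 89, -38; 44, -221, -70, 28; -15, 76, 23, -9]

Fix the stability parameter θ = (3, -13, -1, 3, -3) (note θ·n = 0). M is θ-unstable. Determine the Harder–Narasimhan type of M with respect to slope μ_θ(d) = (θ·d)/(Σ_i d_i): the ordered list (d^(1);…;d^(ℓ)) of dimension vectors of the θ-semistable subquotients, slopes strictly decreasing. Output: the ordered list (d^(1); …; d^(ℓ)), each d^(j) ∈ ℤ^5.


Via rank(M_{q-1}∘⋯∘M_p): M ≅ I[1,1]^3, I[1,3], I[3,5], I[4,4], I[4,5]^2.
μ_θ-semistable layers: μ^(1)=3; μ^(2)=0; μ^(3)=-1; μ^(4)=-5

((3, 0, 0, 1, 0); (0, 0, 0, 3, 3); (0, 0, 2, 0, 0); (1, 1, 0, 0, 0))


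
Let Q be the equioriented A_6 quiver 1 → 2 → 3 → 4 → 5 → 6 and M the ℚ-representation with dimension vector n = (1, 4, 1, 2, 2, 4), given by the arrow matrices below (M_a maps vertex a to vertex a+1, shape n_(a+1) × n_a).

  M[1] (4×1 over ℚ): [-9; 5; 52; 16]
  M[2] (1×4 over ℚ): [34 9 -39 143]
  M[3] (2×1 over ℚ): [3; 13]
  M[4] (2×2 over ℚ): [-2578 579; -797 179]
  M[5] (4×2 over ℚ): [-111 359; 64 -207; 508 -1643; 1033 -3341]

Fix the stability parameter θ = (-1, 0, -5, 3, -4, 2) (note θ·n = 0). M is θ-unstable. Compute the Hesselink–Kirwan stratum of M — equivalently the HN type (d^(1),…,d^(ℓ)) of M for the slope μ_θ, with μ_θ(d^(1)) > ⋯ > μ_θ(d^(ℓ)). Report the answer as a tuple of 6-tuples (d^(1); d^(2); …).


Interval decomposition of M: I[1,6], I[2,2]^3, I[4,6], I[6,6]^2.
HN type (ℓ=4): μ^(1)=2; μ^(2)=0; μ^(3)=-1/2; μ^(4)=-2

((0, 0, 0, 0, 0, 4); (0, 3, 0, 0, 0, 0); (0, 0, 0, 2, 2, 0); (1, 1, 1, 0, 0, 0))


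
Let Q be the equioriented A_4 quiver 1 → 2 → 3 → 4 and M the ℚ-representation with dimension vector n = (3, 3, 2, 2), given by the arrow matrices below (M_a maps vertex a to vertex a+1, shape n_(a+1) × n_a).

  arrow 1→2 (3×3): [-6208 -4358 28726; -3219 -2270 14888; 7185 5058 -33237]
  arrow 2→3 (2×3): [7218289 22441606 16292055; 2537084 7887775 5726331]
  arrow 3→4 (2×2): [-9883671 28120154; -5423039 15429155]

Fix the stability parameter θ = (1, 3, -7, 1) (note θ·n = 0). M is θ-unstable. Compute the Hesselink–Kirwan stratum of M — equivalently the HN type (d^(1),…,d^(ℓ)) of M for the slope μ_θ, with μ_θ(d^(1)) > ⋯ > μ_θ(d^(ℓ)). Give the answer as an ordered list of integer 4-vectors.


Interval decomposition of M: I[1,2], I[1,4]^2.
HN type (ℓ=3): μ^(1)=3; μ^(2)=1; μ^(3)=-1

((0, 1, 0, 0); (1, 0, 0, 2); (2, 2, 2, 0))


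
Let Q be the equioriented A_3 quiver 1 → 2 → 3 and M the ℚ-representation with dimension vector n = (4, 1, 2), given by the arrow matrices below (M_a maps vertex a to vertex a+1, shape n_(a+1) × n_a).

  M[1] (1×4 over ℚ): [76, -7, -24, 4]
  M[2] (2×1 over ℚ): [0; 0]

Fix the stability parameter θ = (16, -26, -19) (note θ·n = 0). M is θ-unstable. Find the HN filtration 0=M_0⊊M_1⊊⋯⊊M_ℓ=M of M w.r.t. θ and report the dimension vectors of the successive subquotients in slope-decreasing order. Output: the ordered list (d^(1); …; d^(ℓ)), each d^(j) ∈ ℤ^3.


Interval decomposition of M: I[1,1]^3, I[1,2], I[3,3]^2.
HN type (ℓ=3): μ^(1)=16; μ^(2)=-5; μ^(3)=-19

((3, 0, 0); (1, 1, 0); (0, 0, 2))


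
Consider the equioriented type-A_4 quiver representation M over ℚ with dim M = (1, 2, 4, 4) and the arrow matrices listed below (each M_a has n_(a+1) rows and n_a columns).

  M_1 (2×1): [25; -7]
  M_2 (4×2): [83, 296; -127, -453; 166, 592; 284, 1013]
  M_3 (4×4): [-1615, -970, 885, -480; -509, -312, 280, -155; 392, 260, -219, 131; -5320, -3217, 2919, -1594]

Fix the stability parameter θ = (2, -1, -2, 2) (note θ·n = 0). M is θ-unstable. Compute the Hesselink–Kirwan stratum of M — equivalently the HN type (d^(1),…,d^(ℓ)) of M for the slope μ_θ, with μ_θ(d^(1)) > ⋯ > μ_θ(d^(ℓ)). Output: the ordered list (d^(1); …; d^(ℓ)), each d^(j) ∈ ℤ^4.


Barcode: M ≅ I[1,4], I[2,4], I[3,3], I[3,4], I[4,4]. HN layers by μ_θ (4 steps, strictly decreasing):
  μ^(1)=2; μ^(2)=-1/3; μ^(3)=-3/2; μ^(4)=-2

((0, 0, 0, 4); (1, 1, 1, 0); (0, 1, 1, 0); (0, 0, 2, 0))


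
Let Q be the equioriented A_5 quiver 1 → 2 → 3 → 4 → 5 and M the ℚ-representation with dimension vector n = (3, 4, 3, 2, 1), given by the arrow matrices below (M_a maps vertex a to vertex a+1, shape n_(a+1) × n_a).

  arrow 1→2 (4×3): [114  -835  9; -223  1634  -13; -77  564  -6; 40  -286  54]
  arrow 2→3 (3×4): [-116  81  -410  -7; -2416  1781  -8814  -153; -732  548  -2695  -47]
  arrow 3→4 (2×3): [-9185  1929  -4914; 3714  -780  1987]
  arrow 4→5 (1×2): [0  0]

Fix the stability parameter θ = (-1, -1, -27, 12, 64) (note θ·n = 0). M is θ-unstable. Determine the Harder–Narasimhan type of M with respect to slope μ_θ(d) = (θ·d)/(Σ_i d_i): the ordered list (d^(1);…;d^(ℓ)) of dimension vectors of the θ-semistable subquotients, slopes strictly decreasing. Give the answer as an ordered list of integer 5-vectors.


Via rank(M_{q-1}∘⋯∘M_p): M ≅ I[1,2], I[1,3], I[1,4], I[2,4], I[5,5].
μ_θ-semistable layers: μ^(1)=64; μ^(2)=12; μ^(3)=-1; μ^(4)=-29/3; μ^(5)=-14

((0, 0, 0, 0, 1); (0, 0, 0, 2, 0); (1, 1, 0, 0, 0); (2, 2, 2, 0, 0); (0, 1, 1, 0, 0))


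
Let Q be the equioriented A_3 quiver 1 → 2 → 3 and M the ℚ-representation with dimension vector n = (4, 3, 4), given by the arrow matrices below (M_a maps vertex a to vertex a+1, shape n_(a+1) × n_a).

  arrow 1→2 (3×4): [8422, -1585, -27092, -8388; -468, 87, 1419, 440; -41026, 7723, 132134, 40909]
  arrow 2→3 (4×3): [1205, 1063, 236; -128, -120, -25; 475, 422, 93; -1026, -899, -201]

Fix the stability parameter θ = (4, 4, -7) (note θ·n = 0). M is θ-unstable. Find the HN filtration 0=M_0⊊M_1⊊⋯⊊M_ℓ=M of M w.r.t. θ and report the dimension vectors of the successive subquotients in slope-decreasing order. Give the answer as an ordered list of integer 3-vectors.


Via rank(M_{q-1}∘⋯∘M_p): M ≅ I[1,1], I[1,3]^3, I[3,3].
μ_θ-semistable layers: μ^(1)=4; μ^(2)=1/3; μ^(3)=-7

((1, 0, 0); (3, 3, 3); (0, 0, 1))


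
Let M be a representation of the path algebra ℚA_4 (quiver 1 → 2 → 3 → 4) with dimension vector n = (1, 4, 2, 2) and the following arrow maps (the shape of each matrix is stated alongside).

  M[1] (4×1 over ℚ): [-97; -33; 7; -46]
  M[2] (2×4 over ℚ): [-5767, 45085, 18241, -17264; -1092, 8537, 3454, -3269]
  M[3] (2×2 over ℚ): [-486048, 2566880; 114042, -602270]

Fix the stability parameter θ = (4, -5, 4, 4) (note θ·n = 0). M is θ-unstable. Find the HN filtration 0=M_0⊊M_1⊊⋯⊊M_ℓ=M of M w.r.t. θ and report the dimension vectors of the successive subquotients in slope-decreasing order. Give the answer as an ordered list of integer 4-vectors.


Via rank(M_{q-1}∘⋯∘M_p): M ≅ I[1,3], I[2,2]^2, I[2,4], I[4,4].
μ_θ-semistable layers: μ^(1)=4; μ^(2)=-1/2; μ^(3)=-5

((0, 0, 2, 2); (1, 1, 0, 0); (0, 3, 0, 0))


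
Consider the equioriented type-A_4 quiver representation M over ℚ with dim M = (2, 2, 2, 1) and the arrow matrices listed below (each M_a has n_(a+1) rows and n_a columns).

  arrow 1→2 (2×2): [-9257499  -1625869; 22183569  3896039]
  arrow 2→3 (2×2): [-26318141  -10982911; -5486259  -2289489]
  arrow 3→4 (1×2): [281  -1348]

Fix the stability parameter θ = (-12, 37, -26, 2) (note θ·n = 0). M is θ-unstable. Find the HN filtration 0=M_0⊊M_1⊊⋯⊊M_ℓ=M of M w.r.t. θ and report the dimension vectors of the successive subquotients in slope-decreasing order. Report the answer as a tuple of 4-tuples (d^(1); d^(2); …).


Interval decomposition of M: I[1,1], I[1,2], I[2,4], I[3,3].
HN type (ℓ=4): μ^(1)=37; μ^(2)=13/3; μ^(3)=-12; μ^(4)=-26

((0, 1, 0, 0); (0, 1, 1, 1); (2, 0, 0, 0); (0, 0, 1, 0))


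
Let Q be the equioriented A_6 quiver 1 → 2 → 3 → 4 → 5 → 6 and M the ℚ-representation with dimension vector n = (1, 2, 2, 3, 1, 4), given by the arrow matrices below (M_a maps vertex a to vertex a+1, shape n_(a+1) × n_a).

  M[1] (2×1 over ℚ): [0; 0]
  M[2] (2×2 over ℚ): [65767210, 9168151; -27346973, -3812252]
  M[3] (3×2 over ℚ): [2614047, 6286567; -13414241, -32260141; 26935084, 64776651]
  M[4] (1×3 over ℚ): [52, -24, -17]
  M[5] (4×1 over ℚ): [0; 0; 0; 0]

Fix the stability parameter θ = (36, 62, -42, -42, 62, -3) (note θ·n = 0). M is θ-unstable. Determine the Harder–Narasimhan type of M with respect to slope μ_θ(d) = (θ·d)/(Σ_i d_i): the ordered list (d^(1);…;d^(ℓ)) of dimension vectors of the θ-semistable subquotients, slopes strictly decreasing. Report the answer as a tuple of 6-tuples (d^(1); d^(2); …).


Via rank(M_{q-1}∘⋯∘M_p): M ≅ I[1,1], I[2,4], I[2,5], I[4,4], I[6,6]^4.
μ_θ-semistable layers: μ^(1)=62; μ^(2)=36; μ^(3)=-3; μ^(4)=-22/3; μ^(5)=-42

((0, 0, 0, 0, 1, 0); (1, 0, 0, 0, 0, 0); (0, 0, 0, 0, 0, 4); (0, 2, 2, 2, 0, 0); (0, 0, 0, 1, 0, 0))


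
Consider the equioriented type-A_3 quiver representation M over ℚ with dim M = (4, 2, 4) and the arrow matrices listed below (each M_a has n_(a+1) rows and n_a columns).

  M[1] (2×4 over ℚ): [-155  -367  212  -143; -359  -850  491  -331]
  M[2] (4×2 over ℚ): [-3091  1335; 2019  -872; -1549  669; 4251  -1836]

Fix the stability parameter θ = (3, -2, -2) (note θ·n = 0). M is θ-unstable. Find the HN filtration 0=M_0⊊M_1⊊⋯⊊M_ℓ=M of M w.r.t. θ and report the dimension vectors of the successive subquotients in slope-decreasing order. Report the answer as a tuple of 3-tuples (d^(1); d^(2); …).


Barcode: M ≅ I[1,1]^2, I[1,3]^2, I[3,3]^2. HN layers by μ_θ (3 steps, strictly decreasing):
  μ^(1)=3; μ^(2)=-1/3; μ^(3)=-2

((2, 0, 0); (2, 2, 2); (0, 0, 2))


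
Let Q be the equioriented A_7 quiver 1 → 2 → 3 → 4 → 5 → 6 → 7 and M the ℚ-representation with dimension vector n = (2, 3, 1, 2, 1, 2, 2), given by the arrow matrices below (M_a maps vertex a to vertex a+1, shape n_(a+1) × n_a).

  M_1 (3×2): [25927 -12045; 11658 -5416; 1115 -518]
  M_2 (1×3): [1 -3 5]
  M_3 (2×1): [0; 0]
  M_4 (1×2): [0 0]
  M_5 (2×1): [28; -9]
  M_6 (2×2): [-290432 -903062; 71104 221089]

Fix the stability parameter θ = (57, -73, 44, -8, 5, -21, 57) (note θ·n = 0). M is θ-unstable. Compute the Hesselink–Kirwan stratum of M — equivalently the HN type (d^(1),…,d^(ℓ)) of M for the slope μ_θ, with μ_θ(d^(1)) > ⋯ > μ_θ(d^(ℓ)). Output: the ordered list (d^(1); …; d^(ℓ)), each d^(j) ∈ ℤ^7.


Interval decomposition of M: I[1,2], I[1,3], I[2,2], I[4,4]^2, I[5,7], I[6,6], I[7,7].
HN type (ℓ=5): μ^(1)=57; μ^(2)=44; μ^(3)=-8; μ^(4)=-21; μ^(5)=-73

((0, 0, 0, 0, 0, 0, 2); (0, 0, 1, 0, 0, 0, 0); (2, 2, 0, 2, 1, 1, 0); (0, 0, 0, 0, 0, 1, 0); (0, 1, 0, 0, 0, 0, 0))


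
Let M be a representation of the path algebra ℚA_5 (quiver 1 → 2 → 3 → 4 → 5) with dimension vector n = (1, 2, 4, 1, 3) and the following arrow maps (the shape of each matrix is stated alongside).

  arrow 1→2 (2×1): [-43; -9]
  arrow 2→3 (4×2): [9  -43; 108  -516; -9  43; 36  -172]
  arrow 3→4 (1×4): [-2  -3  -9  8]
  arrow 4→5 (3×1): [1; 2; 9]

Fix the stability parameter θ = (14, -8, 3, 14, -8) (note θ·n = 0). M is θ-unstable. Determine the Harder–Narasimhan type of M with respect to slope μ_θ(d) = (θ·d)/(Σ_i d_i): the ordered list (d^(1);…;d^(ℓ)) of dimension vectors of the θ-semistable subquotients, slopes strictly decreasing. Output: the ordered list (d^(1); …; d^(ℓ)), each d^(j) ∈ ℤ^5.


Via rank(M_{q-1}∘⋯∘M_p): M ≅ I[1,2], I[2,5], I[3,3]^3, I[5,5]^2.
μ_θ-semistable layers: μ^(1)=3; μ^(2)=-8

((1, 1, 4, 1, 1); (0, 1, 0, 0, 2))


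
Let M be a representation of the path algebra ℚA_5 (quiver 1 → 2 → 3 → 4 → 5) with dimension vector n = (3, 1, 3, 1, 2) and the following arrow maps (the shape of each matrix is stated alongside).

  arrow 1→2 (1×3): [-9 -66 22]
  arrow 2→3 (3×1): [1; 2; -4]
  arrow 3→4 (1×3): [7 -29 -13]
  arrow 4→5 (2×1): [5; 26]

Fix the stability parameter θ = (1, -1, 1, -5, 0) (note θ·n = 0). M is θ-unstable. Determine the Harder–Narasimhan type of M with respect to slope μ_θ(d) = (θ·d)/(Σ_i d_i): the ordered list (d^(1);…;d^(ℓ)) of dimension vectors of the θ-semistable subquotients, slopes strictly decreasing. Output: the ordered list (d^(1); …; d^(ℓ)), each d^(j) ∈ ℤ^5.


Interval decomposition of M: I[1,1]^2, I[1,5], I[3,3]^2, I[5,5].
HN type (ℓ=3): μ^(1)=1; μ^(2)=0; μ^(3)=-1

((2, 0, 2, 0, 0); (0, 0, 0, 0, 2); (1, 1, 1, 1, 0))


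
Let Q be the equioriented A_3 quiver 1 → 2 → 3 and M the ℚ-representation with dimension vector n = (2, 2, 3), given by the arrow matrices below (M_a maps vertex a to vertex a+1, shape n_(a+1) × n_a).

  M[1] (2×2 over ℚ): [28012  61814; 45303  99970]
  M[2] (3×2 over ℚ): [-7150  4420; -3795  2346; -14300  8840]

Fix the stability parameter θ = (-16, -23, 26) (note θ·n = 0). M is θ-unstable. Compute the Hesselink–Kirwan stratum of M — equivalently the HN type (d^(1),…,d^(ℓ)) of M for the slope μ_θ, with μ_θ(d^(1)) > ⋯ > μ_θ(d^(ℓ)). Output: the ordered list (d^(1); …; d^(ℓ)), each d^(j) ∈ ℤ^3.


Barcode: M ≅ I[1,2], I[1,3], I[3,3]^2. HN layers by μ_θ (2 steps, strictly decreasing):
  μ^(1)=26; μ^(2)=-39/2

((0, 0, 3); (2, 2, 0))


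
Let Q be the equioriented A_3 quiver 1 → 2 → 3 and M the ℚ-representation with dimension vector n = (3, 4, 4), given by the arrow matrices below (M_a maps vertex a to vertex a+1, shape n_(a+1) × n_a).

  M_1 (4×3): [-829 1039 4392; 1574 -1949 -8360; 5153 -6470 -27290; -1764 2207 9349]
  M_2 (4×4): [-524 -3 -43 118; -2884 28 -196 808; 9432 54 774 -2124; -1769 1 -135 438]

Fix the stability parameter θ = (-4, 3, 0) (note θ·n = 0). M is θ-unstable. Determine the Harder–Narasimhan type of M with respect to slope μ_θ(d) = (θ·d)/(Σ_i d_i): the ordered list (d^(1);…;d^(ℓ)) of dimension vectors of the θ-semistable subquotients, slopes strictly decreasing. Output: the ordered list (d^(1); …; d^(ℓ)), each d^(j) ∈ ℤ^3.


Via rank(M_{q-1}∘⋯∘M_p): M ≅ I[1,2], I[1,3]^2, I[2,2], I[3,3]^2.
μ_θ-semistable layers: μ^(1)=3; μ^(2)=3/2; μ^(3)=0; μ^(4)=-4

((0, 2, 0); (0, 2, 2); (0, 0, 2); (3, 0, 0))


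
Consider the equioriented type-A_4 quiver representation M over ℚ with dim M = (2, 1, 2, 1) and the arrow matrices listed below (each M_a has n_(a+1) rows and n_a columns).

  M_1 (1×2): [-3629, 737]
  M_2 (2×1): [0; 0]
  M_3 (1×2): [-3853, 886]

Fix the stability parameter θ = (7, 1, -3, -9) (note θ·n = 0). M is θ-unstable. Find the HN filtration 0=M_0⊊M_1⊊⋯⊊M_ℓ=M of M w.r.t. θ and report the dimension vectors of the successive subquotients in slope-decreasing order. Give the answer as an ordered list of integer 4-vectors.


Interval decomposition of M: I[1,1], I[1,2], I[3,3], I[3,4].
HN type (ℓ=4): μ^(1)=7; μ^(2)=4; μ^(3)=-3; μ^(4)=-6

((1, 0, 0, 0); (1, 1, 0, 0); (0, 0, 1, 0); (0, 0, 1, 1))
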